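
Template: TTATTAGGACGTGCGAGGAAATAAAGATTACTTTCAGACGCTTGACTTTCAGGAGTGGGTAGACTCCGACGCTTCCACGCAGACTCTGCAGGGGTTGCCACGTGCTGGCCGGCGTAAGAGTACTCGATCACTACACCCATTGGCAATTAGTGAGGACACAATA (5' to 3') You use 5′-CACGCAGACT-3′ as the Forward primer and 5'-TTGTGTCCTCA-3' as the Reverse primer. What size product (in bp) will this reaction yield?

86 bp

The forward primer matches the template at positions 76–85.
The reverse primer's reverse complement is TGAGGACACAA, which matches the template at positions 151–161.
Product length = (reverse-primer end) − (forward-primer start) + 1 = 161 − 76 + 1 = 86 bp.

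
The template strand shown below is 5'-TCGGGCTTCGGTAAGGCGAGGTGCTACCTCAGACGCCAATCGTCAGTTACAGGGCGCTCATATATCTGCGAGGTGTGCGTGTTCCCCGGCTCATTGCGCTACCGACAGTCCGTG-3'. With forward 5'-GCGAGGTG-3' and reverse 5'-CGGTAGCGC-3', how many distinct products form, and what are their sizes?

The forward primer GCGAGGTG matches the top strand at positions 16–23, 68–75.
The reverse primer's reverse complement is GCGCTACCG, matching at positions 96–104.
Each forward site pairs with the reverse site to give a product ending at position 104: sizes 89, 37 bp.

Two products: 89 bp, 37 bp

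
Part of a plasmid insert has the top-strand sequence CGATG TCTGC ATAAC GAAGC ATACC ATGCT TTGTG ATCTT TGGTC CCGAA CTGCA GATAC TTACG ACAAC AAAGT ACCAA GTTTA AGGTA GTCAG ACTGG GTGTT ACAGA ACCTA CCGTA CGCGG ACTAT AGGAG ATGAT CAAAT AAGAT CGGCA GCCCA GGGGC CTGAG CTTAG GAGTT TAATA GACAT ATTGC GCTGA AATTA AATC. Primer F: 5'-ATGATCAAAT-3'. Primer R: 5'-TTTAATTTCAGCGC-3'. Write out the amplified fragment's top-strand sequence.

5'-ATGATCAAATAAGATCGGCAGCCCAGGGGCCTGAGCTTAGGAGTTTAATAGACATATTGCGCTGAAATTAAA-3'

The forward primer matches the template at positions 136–145.
The reverse primer's reverse complement is GCGCTGAAATTAAA, which matches the template at positions 194–207.
The product is the template from position 136 through 207 (72 bp).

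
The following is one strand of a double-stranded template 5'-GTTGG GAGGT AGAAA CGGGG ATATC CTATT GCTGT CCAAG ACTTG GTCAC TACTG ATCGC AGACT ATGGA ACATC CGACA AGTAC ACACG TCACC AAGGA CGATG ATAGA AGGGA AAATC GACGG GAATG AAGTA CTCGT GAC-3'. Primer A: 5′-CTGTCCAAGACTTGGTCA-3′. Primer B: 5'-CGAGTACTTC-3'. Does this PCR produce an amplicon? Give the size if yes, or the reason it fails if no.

Yes — a 108 bp product.

Primer A (CTGTCCAAGACTTGGTCA) matches the top strand at positions 32–49; it acts as a forward primer.
Primer B's reverse complement is GAAGTACTCG, matching the top strand at positions 130–139; it acts as a reverse primer.
The 3' ends face each other across positions 32–139, giving a 108 bp product.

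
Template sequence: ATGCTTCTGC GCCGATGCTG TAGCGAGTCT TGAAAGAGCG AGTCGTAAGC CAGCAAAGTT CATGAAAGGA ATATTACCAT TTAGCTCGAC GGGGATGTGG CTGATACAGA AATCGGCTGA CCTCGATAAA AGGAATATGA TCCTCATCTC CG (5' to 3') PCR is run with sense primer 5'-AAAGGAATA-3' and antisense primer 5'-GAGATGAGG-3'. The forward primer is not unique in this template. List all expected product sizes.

The forward primer AAAGGAATA matches the top strand at positions 65–73, 129–137.
The reverse primer's reverse complement is CCTCATCTC, matching at positions 142–150.
Each forward site pairs with the reverse site to give a product ending at position 150: sizes 86, 22 bp.

86 bp, 22 bp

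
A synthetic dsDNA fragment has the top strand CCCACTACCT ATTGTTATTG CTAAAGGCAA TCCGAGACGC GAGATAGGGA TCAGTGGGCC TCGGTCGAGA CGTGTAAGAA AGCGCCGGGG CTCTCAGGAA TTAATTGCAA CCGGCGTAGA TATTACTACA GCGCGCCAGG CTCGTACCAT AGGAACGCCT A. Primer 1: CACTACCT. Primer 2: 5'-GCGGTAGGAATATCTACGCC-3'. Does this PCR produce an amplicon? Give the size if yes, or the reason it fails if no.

No product — primer 2 has no binding site in the template.

Primer 2 (GCGGTAGGAATATCTACGCC) does not match the top strand, and its reverse complement GGCGTAGATATTCCTACCGC does not match either.
With no annealing site for primer 2, no amplification occurs.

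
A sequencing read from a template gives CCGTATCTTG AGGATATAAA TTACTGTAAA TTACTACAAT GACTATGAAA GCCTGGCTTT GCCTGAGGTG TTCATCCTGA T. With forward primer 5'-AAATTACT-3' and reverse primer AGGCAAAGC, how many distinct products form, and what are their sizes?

The forward primer AAATTACT matches the top strand at positions 18–25, 28–35.
The reverse primer's reverse complement is GCTTTGCCT, matching at positions 56–64.
Each forward site pairs with the reverse site to give a product ending at position 64: sizes 47, 37 bp.

Two products: 47 bp, 37 bp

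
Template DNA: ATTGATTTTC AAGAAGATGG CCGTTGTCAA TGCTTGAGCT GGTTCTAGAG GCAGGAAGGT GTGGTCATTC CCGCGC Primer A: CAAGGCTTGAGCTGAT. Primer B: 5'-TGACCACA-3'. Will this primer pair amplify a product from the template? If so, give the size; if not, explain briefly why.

No product — primer A has no binding site in the template.

Primer A (CAAGGCTTGAGCTGAT) does not match the top strand, and its reverse complement ATCAGCTCAAGCCTTG does not match either.
With no annealing site for primer A, no amplification occurs.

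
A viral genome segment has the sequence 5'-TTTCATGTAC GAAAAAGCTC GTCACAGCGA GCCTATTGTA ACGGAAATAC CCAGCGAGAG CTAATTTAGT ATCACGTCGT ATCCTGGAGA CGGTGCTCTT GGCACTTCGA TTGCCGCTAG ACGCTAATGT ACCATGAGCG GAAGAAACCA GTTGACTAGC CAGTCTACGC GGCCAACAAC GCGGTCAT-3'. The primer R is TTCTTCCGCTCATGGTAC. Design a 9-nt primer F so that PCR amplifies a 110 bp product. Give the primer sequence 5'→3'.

5'-TGTAACGGA-3'

The reverse primer's reverse complement GTACCATGAGCGGAAGAA matches the template at positions 129–146, so the product ends at position 146.
A 110 bp product then starts at position 146 − 110 + 1 = 37.
The forward primer is identical to the top strand there: TGTAACGGA.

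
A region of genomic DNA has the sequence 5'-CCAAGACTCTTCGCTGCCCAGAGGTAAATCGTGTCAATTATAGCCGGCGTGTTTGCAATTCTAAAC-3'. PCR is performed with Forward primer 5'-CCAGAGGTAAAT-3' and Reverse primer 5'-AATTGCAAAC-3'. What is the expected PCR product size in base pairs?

43 bp

Scanning the template, CCAGAGGTAAAT occurs at positions 18–29; this primer anneals to the bottom strand there with its 3' end pointing downstream.
Reverse complement of the reverse primer: GTTTGCAATT. This occurs on the top strand at positions 51–60.
Product length = (reverse-primer end) − (forward-primer start) + 1 = 60 − 18 + 1 = 43 bp.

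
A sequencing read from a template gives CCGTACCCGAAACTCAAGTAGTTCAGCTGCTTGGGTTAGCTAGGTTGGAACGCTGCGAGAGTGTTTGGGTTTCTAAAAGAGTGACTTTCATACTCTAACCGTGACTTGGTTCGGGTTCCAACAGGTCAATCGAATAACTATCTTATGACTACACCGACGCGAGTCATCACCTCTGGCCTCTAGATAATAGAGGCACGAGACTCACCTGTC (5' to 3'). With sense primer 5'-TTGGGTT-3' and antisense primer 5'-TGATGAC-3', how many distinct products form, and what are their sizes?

Two products: 139 bp, 105 bp

The forward primer TTGGGTT matches the top strand at positions 31–37, 65–71.
The reverse primer's reverse complement is GTCATCA, matching at positions 163–169.
Each forward site pairs with the reverse site to give a product ending at position 169: sizes 139, 105 bp.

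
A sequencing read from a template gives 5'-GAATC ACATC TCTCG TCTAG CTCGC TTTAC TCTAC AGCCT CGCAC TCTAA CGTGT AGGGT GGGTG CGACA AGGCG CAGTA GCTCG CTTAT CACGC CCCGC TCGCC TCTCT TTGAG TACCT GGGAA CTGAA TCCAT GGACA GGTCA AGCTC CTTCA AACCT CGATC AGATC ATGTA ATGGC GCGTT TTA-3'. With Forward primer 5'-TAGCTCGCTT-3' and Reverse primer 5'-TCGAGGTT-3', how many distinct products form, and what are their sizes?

Two products: 146 bp, 85 bp

The forward primer TAGCTCGCTT matches the top strand at positions 18–27, 79–88.
The reverse primer's reverse complement is AACCTCGA, matching at positions 156–163.
Each forward site pairs with the reverse site to give a product ending at position 163: sizes 146, 85 bp.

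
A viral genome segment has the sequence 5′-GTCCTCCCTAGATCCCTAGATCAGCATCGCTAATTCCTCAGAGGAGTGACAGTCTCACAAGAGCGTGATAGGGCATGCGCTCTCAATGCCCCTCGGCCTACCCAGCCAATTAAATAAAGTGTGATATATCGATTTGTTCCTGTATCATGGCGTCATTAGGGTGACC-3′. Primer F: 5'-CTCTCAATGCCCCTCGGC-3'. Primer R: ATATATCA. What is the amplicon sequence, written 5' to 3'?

The forward primer matches the template at positions 80–97.
Reverse complement of the reverse primer: TGATATAT. This occurs on the top strand at positions 122–129.
The product is the template from position 80 through 129 (50 bp).

5'-CTCTCAATGCCCCTCGGCCTACCCAGCCAATTAAATAAAGTGTGATATAT-3'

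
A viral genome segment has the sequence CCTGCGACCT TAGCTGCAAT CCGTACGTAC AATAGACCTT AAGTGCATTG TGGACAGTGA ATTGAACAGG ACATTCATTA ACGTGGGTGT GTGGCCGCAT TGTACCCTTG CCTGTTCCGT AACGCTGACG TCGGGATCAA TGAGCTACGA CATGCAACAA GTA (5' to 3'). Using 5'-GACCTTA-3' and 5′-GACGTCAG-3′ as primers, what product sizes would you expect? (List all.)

127 bp, 98 bp

The forward primer GACCTTA matches the top strand at positions 6–12, 35–41.
The reverse primer's reverse complement is CTGACGTC, matching at positions 125–132.
Each forward site pairs with the reverse site to give a product ending at position 132: sizes 127, 98 bp.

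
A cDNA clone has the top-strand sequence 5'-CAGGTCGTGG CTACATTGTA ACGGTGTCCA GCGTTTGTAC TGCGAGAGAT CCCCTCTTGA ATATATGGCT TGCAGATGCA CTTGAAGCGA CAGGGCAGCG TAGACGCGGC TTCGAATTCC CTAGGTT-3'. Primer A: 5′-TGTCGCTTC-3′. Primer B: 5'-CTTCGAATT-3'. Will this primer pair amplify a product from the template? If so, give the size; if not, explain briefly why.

No product — the primers' 3' ends point away from each other.

Primer A (TGTCGCTTC) has reverse complement GAAGCGACA, which matches the top strand at positions 84–92; primer A anneals to the top strand there with its 3' end pointing upstream toward position 84.
Primer B (CTTCGAATT) matches the top strand directly at positions 110–118; it anneals to the bottom strand with its 3' end pointing downstream toward position 118.
The 3' ends diverge (primer A extends toward position 1, primer B toward position 127), so the primers never converge on a shared product.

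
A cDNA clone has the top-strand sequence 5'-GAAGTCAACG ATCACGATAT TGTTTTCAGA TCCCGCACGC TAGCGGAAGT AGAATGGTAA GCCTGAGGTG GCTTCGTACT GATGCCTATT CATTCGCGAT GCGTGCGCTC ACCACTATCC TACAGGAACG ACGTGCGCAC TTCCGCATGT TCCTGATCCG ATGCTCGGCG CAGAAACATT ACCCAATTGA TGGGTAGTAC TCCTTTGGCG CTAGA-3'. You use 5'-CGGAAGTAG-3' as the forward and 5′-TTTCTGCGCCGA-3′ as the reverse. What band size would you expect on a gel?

Scanning the template, CGGAAGTAG occurs at positions 44–52; this primer anneals to the bottom strand there with its 3' end pointing downstream.
Taking the reverse complement of TTTCTGCGCCGA gives TCGGCGCAGAAA, found at positions 165–176 on the template; the primer anneals here to the top strand with its 3' end pointing upstream.
The product runs from position 44 to position 176, so its length is 176 − 44 + 1 = 133 bp.

133 bp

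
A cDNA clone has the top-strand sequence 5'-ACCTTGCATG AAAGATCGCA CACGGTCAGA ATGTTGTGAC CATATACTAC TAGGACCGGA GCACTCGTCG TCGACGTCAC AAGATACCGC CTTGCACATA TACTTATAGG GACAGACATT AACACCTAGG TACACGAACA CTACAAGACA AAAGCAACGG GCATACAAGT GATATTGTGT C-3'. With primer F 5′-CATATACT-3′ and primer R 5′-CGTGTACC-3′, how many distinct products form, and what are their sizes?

Two products: 96 bp, 40 bp

The forward primer CATATACT matches the top strand at positions 41–48, 97–104.
The reverse primer's reverse complement is GGTACACG, matching at positions 129–136.
Each forward site pairs with the reverse site to give a product ending at position 136: sizes 96, 40 bp.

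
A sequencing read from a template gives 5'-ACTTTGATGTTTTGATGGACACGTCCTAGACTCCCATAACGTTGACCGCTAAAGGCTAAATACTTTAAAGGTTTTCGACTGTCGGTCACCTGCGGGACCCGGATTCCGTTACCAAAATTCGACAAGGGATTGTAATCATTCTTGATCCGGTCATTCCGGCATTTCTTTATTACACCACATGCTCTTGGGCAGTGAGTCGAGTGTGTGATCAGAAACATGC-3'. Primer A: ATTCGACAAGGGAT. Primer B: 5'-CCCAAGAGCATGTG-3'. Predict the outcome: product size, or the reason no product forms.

Primer A (ATTCGACAAGGGAT) matches the top strand at positions 117–130; it acts as a forward primer.
Primer B's reverse complement is CACATGCTCTTGGG, matching the top strand at positions 176–189; it acts as a reverse primer.
The 3' ends face each other across positions 117–189, giving a 73 bp product.

Yes — a 73 bp product.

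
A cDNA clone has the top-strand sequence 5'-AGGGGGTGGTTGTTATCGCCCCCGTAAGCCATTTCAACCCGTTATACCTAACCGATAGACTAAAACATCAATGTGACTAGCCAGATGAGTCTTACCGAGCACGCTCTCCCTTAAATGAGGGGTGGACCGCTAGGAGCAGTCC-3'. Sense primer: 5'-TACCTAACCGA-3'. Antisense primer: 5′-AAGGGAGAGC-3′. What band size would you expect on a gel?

Forward primer TACCTAACCGA is found on the top strand at positions 45–55.
Reverse complement of the reverse primer: GCTCTCCCTT. This occurs on the top strand at positions 103–112.
Product length = (reverse-primer end) − (forward-primer start) + 1 = 112 − 45 + 1 = 68 bp.

68 bp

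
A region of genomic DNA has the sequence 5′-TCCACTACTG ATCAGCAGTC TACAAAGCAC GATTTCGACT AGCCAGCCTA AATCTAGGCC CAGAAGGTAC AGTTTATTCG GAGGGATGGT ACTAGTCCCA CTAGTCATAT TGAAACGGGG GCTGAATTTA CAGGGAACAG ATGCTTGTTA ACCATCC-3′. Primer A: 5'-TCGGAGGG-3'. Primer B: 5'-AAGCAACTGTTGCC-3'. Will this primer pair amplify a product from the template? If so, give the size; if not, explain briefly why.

Primer B (AAGCAACTGTTGCC) does not match the top strand, and its reverse complement GGCAACAGTTGCTT does not match either.
With no annealing site for primer B, no amplification occurs.

No product — primer B has no binding site in the template.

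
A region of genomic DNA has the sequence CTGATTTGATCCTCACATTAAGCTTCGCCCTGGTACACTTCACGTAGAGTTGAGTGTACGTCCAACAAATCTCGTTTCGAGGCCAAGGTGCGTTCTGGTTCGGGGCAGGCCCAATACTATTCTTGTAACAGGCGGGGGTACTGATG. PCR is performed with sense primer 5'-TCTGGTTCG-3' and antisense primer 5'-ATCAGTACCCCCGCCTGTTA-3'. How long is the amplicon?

The forward primer matches the template at positions 94–102.
Reverse complement of the reverse primer: TAACAGGCGGGGGTACTGAT. This occurs on the top strand at positions 126–145.
The product runs from position 94 to position 145, so its length is 145 − 94 + 1 = 52 bp.

52 bp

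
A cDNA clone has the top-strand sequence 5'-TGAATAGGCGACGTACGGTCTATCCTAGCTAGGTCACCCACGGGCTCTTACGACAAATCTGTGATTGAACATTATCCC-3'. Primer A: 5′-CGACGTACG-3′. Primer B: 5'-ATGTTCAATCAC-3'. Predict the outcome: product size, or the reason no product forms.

Primer A (CGACGTACG) matches the top strand at positions 9–17; it acts as a forward primer.
Primer B's reverse complement is GTGATTGAACAT, matching the top strand at positions 61–72; it acts as a reverse primer.
The 3' ends face each other across positions 9–72, giving a 64 bp product.

Yes — a 64 bp product.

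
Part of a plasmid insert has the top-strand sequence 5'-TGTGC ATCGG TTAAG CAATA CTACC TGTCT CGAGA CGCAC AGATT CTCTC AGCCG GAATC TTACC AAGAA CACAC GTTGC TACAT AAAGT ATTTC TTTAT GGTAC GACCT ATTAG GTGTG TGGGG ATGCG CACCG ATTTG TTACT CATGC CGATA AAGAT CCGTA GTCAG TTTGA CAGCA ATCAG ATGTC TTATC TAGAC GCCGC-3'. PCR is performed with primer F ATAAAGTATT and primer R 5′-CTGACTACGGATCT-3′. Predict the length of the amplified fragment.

87 bp

Scanning the template, ATAAAGTATT occurs at positions 84–93; this primer anneals to the bottom strand there with its 3' end pointing downstream.
Taking the reverse complement of CTGACTACGGATCT gives AGATCCGTAGTCAG, found at positions 157–170 on the template; the primer anneals here to the top strand with its 3' end pointing upstream.
Product length = (reverse-primer end) − (forward-primer start) + 1 = 170 − 84 + 1 = 87 bp.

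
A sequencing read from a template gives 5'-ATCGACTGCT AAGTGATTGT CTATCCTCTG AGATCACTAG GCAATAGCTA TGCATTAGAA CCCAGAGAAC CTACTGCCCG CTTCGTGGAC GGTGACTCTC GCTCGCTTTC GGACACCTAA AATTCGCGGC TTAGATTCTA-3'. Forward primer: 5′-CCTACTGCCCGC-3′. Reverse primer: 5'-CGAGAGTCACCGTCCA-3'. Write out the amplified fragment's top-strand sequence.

Forward primer CCTACTGCCCGC is found on the top strand at positions 70–81.
Taking the reverse complement of CGAGAGTCACCGTCCA gives TGGACGGTGACTCTCG, found at positions 86–101 on the template; the primer anneals here to the top strand with its 3' end pointing upstream.
The product is the template from position 70 through 101 (32 bp).

5'-CCTACTGCCCGCTTCGTGGACGGTGACTCTCG-3'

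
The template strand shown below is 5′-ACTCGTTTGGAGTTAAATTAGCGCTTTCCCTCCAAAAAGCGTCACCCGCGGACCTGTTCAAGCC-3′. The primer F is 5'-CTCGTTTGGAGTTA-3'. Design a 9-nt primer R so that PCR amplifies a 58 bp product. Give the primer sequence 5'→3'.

The forward primer binds at positions 2–15, so a 58 bp product ends at position 2 + 58 − 1 = 59.
The reverse primer anneals to the top strand over positions 51–59, i.e. to GACCTGTTC.
Its sequence written 5'→3' is the reverse complement: GAACAGGTC.

5'-GAACAGGTC-3'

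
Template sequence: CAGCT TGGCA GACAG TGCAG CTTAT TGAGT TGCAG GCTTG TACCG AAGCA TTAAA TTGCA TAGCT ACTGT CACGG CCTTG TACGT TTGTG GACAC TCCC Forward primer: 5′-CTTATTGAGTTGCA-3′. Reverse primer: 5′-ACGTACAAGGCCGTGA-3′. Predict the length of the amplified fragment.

Scanning the template, CTTATTGAGTTGCA occurs at positions 21–34; this primer anneals to the bottom strand there with its 3' end pointing downstream.
The reverse primer's reverse complement is TCACGGCCTTGTACGT, which matches the template at positions 70–85.
Product length = (reverse-primer end) − (forward-primer start) + 1 = 85 − 21 + 1 = 65 bp.

65 bp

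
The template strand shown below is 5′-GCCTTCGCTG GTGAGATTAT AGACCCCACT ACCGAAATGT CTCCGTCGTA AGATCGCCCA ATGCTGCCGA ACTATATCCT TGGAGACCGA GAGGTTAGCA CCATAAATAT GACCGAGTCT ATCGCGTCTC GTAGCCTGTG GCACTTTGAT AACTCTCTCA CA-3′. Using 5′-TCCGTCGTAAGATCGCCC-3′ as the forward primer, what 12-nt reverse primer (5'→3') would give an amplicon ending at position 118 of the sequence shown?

5'-ACTCGGTCATAT-3'

The forward primer binds at positions 42–59; the product's 3' end on the top strand is position 118.
The reverse primer anneals to the top strand over positions 107–118, i.e. to ATATGACCGAGT.
Its sequence written 5'→3' is the reverse complement: ACTCGGTCATAT.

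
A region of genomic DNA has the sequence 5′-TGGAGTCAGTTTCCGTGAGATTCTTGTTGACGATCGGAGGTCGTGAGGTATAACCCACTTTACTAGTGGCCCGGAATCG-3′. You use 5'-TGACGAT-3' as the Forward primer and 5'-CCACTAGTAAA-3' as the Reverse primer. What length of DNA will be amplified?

42 bp

Scanning the template, TGACGAT occurs at positions 28–34; this primer anneals to the bottom strand there with its 3' end pointing downstream.
Taking the reverse complement of CCACTAGTAAA gives TTTACTAGTGG, found at positions 59–69 on the template; the primer anneals here to the top strand with its 3' end pointing upstream.
Amplicon spans positions 28–69: 42 bp.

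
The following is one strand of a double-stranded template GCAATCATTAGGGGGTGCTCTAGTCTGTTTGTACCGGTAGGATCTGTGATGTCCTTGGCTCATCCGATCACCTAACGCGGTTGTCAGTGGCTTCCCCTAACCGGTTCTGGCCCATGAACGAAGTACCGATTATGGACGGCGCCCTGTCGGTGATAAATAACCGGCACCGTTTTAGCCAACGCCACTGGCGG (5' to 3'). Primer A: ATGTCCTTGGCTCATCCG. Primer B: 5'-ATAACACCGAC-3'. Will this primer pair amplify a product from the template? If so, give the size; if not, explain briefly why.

No product — primer B has no binding site in the template.

Primer B (ATAACACCGAC) does not match the top strand, and its reverse complement GTCGGTGTTAT does not match either.
With no annealing site for primer B, no amplification occurs.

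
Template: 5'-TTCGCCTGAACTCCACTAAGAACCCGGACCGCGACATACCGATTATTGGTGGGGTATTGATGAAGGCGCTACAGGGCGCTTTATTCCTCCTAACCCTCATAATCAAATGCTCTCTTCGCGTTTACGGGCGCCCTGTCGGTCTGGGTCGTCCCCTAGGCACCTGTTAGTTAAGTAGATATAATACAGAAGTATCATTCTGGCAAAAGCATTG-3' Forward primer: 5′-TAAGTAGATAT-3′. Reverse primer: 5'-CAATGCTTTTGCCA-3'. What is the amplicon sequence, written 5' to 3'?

The forward primer matches the template at positions 169–179.
The reverse primer's reverse complement is TGGCAAAAGCATTG, which matches the template at positions 198–211.
The product is the template from position 169 through 211 (43 bp).

5'-TAAGTAGATATAATACAGAAGTATCATTCTGGCAAAAGCATTG-3'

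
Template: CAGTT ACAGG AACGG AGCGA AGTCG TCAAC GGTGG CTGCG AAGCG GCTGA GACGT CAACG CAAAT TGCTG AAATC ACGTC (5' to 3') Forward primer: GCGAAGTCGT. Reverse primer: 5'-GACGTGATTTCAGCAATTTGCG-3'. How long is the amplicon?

Forward primer GCGAAGTCGT is found on the top strand at positions 17–26.
Taking the reverse complement of GACGTGATTTCAGCAATTTGCG gives CGCAAATTGCTGAAATCACGTC, found at positions 59–80 on the template; the primer anneals here to the top strand with its 3' end pointing upstream.
The product runs from position 17 to position 80, so its length is 80 − 17 + 1 = 64 bp.

64 bp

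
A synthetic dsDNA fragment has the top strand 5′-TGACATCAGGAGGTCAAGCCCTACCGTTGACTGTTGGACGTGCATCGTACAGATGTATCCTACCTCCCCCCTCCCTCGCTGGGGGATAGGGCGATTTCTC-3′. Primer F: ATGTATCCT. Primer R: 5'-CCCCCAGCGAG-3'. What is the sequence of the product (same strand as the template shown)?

5'-ATGTATCCTACCTCCCCCCTCCCTCGCTGGGGG-3'

The forward primer matches the template at positions 53–61.
Taking the reverse complement of CCCCCAGCGAG gives CTCGCTGGGGG, found at positions 75–85 on the template; the primer anneals here to the top strand with its 3' end pointing upstream.
The product is the template from position 53 through 85 (33 bp).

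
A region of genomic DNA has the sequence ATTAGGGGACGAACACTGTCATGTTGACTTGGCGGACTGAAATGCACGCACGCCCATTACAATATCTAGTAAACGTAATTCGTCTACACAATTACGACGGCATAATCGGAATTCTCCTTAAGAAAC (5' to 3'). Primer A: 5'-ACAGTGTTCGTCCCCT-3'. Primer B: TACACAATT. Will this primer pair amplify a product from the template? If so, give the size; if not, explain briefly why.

No product — the primers' 3' ends point away from each other.

Primer A (ACAGTGTTCGTCCCCT) has reverse complement AGGGGACGAACACTGT, which matches the top strand at positions 4–19; primer A anneals to the top strand there with its 3' end pointing upstream toward position 4.
Primer B (TACACAATT) matches the top strand directly at positions 85–93; it anneals to the bottom strand with its 3' end pointing downstream toward position 93.
The 3' ends diverge (primer A extends toward position 1, primer B toward position 126), so the primers never converge on a shared product.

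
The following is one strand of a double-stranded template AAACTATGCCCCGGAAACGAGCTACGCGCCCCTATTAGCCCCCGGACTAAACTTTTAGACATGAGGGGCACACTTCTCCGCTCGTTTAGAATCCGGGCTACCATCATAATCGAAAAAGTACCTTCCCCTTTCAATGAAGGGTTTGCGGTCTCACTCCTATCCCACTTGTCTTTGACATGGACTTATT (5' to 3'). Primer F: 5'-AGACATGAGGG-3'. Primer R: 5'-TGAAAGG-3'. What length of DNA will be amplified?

The forward primer matches the template at positions 57–67.
The reverse primer's reverse complement is CCTTTCA, which matches the template at positions 127–133.
The product runs from position 57 to position 133, so its length is 133 − 57 + 1 = 77 bp.

77 bp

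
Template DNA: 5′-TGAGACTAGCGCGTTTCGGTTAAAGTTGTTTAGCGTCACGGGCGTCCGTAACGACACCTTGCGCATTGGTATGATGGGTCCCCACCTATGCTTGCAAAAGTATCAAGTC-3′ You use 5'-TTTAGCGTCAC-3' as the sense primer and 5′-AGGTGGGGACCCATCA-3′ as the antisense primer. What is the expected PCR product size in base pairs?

59 bp

Scanning the template, TTTAGCGTCAC occurs at positions 29–39; this primer anneals to the bottom strand there with its 3' end pointing downstream.
Reverse complement of the reverse primer: TGATGGGTCCCCACCT. This occurs on the top strand at positions 72–87.
The product runs from position 29 to position 87, so its length is 87 − 29 + 1 = 59 bp.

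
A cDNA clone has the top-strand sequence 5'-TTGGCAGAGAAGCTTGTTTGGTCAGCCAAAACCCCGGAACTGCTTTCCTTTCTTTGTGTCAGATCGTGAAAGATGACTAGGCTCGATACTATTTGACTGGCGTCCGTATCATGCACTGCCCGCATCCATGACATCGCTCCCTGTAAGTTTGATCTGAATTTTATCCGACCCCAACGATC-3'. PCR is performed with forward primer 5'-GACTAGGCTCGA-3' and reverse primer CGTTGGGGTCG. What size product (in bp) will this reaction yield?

Scanning the template, GACTAGGCTCGA occurs at positions 75–86; this primer anneals to the bottom strand there with its 3' end pointing downstream.
The reverse primer's reverse complement is CGACCCCAACG, which matches the template at positions 166–176.
Product length = (reverse-primer end) − (forward-primer start) + 1 = 176 − 75 + 1 = 102 bp.

102 bp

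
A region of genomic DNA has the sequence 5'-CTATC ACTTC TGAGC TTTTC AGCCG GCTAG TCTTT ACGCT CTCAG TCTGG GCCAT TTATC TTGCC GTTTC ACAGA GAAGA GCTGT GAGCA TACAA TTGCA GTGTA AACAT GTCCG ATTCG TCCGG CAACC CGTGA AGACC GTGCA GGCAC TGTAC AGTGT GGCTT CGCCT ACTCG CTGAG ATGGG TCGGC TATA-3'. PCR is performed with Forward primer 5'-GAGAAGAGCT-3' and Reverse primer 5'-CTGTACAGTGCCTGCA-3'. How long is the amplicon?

Scanning the template, GAGAAGAGCT occurs at positions 74–83; this primer anneals to the bottom strand there with its 3' end pointing downstream.
Reverse complement of the reverse primer: TGCAGGCACTGTACAG. This occurs on the top strand at positions 142–157.
Product length = (reverse-primer end) − (forward-primer start) + 1 = 157 − 74 + 1 = 84 bp.

84 bp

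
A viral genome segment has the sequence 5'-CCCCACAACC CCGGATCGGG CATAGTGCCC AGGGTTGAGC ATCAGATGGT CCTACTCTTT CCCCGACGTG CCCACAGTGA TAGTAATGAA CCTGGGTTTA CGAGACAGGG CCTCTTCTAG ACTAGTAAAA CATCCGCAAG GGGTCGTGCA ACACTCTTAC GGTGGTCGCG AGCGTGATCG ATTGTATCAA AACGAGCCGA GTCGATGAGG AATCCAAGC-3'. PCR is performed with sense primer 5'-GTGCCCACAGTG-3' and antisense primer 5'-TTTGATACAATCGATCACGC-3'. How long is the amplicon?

Forward primer GTGCCCACAGTG is found on the top strand at positions 68–79.
Reverse complement of the reverse primer: GCGTGATCGATTGTATCAAA. This occurs on the top strand at positions 172–191.
Amplicon spans positions 68–191: 124 bp.

124 bp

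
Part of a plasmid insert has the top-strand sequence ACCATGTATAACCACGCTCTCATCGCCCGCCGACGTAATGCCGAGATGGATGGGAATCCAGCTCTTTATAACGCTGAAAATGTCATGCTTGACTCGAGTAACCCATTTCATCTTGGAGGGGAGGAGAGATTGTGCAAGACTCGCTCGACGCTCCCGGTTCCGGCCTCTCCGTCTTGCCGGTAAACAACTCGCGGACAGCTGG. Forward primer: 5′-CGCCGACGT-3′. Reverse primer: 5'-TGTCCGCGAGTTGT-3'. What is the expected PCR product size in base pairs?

Forward primer CGCCGACGT is found on the top strand at positions 28–36.
The reverse primer's reverse complement is ACAACTCGCGGACA, which matches the template at positions 184–197.
Amplicon spans positions 28–197: 170 bp.

170 bp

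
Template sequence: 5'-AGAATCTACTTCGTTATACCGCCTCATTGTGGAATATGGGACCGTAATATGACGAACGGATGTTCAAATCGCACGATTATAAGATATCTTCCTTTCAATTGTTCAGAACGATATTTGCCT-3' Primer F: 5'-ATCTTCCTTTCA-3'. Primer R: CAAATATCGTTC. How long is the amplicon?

Forward primer ATCTTCCTTTCA is found on the top strand at positions 86–97.
Taking the reverse complement of CAAATATCGTTC gives GAACGATATTTG, found at positions 106–117 on the template; the primer anneals here to the top strand with its 3' end pointing upstream.
The product runs from position 86 to position 117, so its length is 117 − 86 + 1 = 32 bp.

32 bp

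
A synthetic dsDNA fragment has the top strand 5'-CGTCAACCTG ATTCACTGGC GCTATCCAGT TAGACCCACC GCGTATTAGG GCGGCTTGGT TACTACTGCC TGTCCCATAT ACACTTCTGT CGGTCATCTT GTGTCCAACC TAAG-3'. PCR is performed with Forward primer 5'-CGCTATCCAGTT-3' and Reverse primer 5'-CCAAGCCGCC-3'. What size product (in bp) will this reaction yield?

40 bp

Forward primer CGCTATCCAGTT is found on the top strand at positions 20–31.
Taking the reverse complement of CCAAGCCGCC gives GGCGGCTTGG, found at positions 50–59 on the template; the primer anneals here to the top strand with its 3' end pointing upstream.
The product runs from position 20 to position 59, so its length is 59 − 20 + 1 = 40 bp.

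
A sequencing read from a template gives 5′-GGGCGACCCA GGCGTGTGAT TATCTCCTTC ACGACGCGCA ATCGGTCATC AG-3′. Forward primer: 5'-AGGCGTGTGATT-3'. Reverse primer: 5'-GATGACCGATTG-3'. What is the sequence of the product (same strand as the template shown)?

5'-AGGCGTGTGATTATCTCCTTCACGACGCGCAATCGGTCATC-3'

Forward primer AGGCGTGTGATT is found on the top strand at positions 10–21.
Reverse complement of the reverse primer: CAATCGGTCATC. This occurs on the top strand at positions 39–50.
The product is the template from position 10 through 50 (41 bp).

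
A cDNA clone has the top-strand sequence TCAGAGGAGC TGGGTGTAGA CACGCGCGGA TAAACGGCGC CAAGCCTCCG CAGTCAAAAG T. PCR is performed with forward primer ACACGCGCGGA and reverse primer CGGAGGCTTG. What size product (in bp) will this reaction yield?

The forward primer matches the template at positions 20–30.
Taking the reverse complement of CGGAGGCTTG gives CAAGCCTCCG, found at positions 41–50 on the template; the primer anneals here to the top strand with its 3' end pointing upstream.
Amplicon spans positions 20–50: 31 bp.

31 bp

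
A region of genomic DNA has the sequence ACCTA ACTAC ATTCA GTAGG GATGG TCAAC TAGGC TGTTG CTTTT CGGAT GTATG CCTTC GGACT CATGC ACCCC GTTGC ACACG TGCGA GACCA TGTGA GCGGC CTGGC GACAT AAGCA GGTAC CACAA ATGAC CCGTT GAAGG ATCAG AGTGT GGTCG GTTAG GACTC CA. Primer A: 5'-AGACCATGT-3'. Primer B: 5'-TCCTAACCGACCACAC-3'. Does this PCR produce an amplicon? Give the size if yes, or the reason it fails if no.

Primer A (AGACCATGT) matches the top strand at positions 90–98; it acts as a forward primer.
Primer B's reverse complement is GTGTGGTCGGTTAGGA, matching the top strand at positions 152–167; it acts as a reverse primer.
The 3' ends face each other across positions 90–167, giving a 78 bp product.

Yes — a 78 bp product.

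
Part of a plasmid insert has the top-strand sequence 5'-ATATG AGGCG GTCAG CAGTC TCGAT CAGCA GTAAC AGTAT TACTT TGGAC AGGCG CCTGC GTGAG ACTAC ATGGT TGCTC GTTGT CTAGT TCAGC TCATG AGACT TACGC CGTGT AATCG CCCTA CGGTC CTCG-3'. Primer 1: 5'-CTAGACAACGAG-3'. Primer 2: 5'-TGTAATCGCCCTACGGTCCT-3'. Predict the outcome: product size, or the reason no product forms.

No product — the primers' 3' ends point away from each other.

Primer 1 (CTAGACAACGAG) has reverse complement CTCGTTGTCTAG, which matches the top strand at positions 78–89; primer 1 anneals to the top strand there with its 3' end pointing upstream toward position 78.
Primer 2 (TGTAATCGCCCTACGGTCCT) matches the top strand directly at positions 113–132; it anneals to the bottom strand with its 3' end pointing downstream toward position 132.
The 3' ends diverge (primer 1 extends toward position 1, primer 2 toward position 134), so the primers never converge on a shared product.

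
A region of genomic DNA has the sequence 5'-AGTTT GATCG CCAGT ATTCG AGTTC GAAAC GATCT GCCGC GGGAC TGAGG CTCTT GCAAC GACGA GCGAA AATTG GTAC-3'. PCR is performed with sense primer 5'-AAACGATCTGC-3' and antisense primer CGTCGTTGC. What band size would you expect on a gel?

38 bp

Forward primer AAACGATCTGC is found on the top strand at positions 27–37.
Reverse complement of the reverse primer: GCAACGACG. This occurs on the top strand at positions 56–64.
Product length = (reverse-primer end) − (forward-primer start) + 1 = 64 − 27 + 1 = 38 bp.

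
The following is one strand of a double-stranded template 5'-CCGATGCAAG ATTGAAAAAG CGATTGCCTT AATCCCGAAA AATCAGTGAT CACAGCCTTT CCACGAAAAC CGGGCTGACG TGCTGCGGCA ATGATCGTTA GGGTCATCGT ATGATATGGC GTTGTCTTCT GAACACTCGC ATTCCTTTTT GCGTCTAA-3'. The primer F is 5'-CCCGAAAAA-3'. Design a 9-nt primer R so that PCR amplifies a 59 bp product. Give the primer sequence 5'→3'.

5'-ATTGCCGCA-3'

The forward primer binds at positions 34–42, so a 59 bp product ends at position 34 + 59 − 1 = 92.
The reverse primer anneals to the top strand over positions 84–92, i.e. to TGCGGCAAT.
Its sequence written 5'→3' is the reverse complement: ATTGCCGCA.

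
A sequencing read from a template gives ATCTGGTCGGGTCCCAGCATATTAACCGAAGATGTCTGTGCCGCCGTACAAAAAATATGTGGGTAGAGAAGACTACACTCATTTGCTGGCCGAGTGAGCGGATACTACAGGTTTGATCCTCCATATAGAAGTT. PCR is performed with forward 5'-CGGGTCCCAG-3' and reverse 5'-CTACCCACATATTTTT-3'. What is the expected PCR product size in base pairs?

59 bp

Scanning the template, CGGGTCCCAG occurs at positions 8–17; this primer anneals to the bottom strand there with its 3' end pointing downstream.
Reverse complement of the reverse primer: AAAAATATGTGGGTAG. This occurs on the top strand at positions 51–66.
The product runs from position 8 to position 66, so its length is 66 − 8 + 1 = 59 bp.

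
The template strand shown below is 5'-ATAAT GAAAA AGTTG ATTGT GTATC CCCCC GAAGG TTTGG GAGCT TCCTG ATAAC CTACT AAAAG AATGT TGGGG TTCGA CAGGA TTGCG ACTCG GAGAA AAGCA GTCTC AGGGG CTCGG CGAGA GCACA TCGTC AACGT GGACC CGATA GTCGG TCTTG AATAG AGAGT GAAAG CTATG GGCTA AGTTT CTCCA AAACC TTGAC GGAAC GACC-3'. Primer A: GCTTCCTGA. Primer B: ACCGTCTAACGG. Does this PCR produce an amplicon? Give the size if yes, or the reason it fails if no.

No product — primer B has no binding site in the template.

Primer B (ACCGTCTAACGG) does not match the top strand, and its reverse complement CCGTTAGACGGT does not match either.
With no annealing site for primer B, no amplification occurs.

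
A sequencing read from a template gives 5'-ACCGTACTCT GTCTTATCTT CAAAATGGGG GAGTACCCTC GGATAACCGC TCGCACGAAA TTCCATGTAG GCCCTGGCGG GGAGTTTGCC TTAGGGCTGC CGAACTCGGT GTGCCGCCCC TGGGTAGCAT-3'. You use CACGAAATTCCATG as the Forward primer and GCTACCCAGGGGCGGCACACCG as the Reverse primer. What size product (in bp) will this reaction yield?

The forward primer matches the template at positions 54–67.
Taking the reverse complement of GCTACCCAGGGGCGGCACACCG gives CGGTGTGCCGCCCCTGGGTAGC, found at positions 107–128 on the template; the primer anneals here to the top strand with its 3' end pointing upstream.
Product length = (reverse-primer end) − (forward-primer start) + 1 = 128 − 54 + 1 = 75 bp.

75 bp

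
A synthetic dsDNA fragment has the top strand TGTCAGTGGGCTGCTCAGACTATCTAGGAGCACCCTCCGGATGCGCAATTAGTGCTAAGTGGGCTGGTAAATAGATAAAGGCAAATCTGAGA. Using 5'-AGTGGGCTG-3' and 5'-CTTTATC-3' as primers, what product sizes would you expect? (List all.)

76 bp, 23 bp

The forward primer AGTGGGCTG matches the top strand at positions 5–13, 58–66.
The reverse primer's reverse complement is GATAAAG, matching at positions 74–80.
Each forward site pairs with the reverse site to give a product ending at position 80: sizes 76, 23 bp.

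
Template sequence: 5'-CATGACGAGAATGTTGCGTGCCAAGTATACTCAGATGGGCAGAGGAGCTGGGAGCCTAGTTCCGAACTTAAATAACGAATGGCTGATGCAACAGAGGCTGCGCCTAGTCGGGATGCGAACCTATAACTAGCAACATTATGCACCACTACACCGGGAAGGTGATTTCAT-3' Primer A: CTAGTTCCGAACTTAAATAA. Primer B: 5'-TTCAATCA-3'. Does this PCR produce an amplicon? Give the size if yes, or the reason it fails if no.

Primer B (TTCAATCA) does not match the top strand, and its reverse complement TGATTGAA does not match either.
With no annealing site for primer B, no amplification occurs.

No product — primer B has no binding site in the template.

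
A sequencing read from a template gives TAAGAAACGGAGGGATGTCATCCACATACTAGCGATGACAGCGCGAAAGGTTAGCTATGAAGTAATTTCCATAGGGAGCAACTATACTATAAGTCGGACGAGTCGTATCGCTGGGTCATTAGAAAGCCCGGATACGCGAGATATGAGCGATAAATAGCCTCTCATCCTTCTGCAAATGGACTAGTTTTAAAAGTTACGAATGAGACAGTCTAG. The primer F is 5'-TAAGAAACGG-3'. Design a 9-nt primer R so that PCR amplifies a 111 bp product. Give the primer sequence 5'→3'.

5'-GCGATACGA-3'

The forward primer binds at positions 1–10, so a 111 bp product ends at position 1 + 111 − 1 = 111.
The reverse primer anneals to the top strand over positions 103–111, i.e. to TCGTATCGC.
Its sequence written 5'→3' is the reverse complement: GCGATACGA.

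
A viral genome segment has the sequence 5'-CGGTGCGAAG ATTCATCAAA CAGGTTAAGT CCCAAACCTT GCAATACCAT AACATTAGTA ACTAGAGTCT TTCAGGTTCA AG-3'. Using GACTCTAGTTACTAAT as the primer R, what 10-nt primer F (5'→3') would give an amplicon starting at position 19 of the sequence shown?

The reverse primer's reverse complement ATTAGTAACTAGAGTC matches the template at positions 54–69; the product starts at position 19.
The forward primer is identical to the top strand over positions 19–28: AACAGGTTAA.

5'-AACAGGTTAA-3'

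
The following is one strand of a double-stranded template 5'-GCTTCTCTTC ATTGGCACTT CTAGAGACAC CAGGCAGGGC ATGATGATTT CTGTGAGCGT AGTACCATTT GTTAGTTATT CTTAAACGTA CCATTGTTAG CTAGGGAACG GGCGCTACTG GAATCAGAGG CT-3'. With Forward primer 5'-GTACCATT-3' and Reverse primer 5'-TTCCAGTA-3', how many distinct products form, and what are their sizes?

Two products: 62 bp, 36 bp

The forward primer GTACCATT matches the top strand at positions 62–69, 88–95.
The reverse primer's reverse complement is TACTGGAA, matching at positions 116–123.
Each forward site pairs with the reverse site to give a product ending at position 123: sizes 62, 36 bp.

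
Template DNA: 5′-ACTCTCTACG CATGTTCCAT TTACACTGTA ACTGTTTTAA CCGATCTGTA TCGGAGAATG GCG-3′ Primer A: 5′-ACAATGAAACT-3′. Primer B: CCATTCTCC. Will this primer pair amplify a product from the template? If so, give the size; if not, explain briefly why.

No product — primer A has no binding site in the template.

Primer A (ACAATGAAACT) does not match the top strand, and its reverse complement AGTTTCATTGT does not match either.
With no annealing site for primer A, no amplification occurs.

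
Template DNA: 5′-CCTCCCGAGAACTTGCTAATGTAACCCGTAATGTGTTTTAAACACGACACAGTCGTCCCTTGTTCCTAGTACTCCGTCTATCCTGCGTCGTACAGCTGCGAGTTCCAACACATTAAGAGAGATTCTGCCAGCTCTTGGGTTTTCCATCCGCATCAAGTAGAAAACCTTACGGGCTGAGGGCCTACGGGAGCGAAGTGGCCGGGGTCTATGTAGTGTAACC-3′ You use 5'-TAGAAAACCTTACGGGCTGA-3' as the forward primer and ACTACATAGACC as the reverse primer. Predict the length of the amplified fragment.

The forward primer matches the template at positions 158–177.
The reverse primer's reverse complement is GGTCTATGTAGT, which matches the template at positions 203–214.
The product runs from position 158 to position 214, so its length is 214 − 158 + 1 = 57 bp.

57 bp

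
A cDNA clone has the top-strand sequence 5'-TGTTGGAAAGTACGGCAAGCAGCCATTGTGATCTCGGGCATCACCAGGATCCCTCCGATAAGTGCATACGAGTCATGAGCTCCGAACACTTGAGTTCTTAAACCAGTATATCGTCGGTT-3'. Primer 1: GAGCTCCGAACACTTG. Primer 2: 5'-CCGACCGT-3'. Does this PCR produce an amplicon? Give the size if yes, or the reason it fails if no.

No product — primer 2 has no binding site in the template.

Primer 2 (CCGACCGT) does not match the top strand, and its reverse complement ACGGTCGG does not match either.
With no annealing site for primer 2, no amplification occurs.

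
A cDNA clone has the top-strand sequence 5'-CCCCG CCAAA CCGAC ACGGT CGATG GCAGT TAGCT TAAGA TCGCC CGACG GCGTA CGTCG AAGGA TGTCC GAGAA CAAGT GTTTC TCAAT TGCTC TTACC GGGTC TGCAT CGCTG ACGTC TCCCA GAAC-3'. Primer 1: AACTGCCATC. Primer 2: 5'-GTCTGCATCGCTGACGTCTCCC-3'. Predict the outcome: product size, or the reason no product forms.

Primer 1 (AACTGCCATC) has reverse complement GATGGCAGTT, which matches the top strand at positions 22–31; primer 1 anneals to the top strand there with its 3' end pointing upstream toward position 22.
Primer 2 (GTCTGCATCGCTGACGTCTCCC) matches the top strand directly at positions 103–124; it anneals to the bottom strand with its 3' end pointing downstream toward position 124.
The 3' ends diverge (primer 1 extends toward position 1, primer 2 toward position 129), so the primers never converge on a shared product.

No product — the primers' 3' ends point away from each other.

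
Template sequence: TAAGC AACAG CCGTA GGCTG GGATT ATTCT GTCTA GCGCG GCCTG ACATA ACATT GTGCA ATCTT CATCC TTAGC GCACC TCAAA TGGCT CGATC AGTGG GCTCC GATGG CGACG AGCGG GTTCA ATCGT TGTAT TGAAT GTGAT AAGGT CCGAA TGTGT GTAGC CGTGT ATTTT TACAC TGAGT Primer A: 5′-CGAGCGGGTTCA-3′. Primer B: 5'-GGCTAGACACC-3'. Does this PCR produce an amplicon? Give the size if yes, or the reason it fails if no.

Primer B (GGCTAGACACC) does not match the top strand, and its reverse complement GGTGTCTAGCC does not match either.
With no annealing site for primer B, no amplification occurs.

No product — primer B has no binding site in the template.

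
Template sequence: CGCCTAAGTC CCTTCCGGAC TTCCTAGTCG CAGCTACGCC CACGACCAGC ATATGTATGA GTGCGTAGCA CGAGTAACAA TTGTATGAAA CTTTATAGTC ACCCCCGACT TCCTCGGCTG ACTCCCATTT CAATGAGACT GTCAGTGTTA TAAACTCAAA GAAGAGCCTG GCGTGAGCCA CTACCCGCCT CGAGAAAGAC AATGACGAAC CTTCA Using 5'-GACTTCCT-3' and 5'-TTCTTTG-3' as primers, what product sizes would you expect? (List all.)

The forward primer GACTTCCT matches the top strand at positions 18–25, 107–114.
The reverse primer's reverse complement is CAAAGAA, matching at positions 157–163.
Each forward site pairs with the reverse site to give a product ending at position 163: sizes 146, 57 bp.

146 bp, 57 bp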